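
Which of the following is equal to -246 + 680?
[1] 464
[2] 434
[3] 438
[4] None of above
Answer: 2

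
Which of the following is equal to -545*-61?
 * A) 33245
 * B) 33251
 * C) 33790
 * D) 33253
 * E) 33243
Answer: A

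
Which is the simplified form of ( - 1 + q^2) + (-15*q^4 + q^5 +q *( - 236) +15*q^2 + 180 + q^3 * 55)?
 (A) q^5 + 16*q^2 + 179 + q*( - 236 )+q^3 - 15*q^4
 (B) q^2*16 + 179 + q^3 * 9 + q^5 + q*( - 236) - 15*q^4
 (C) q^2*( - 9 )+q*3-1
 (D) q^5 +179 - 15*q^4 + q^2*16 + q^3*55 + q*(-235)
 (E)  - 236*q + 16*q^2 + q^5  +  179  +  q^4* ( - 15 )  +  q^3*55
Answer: E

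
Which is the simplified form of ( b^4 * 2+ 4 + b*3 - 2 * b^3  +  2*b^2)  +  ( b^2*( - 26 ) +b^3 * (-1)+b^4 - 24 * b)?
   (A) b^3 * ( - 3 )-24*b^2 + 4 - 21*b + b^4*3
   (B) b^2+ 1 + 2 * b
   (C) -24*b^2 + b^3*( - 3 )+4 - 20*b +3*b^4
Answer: A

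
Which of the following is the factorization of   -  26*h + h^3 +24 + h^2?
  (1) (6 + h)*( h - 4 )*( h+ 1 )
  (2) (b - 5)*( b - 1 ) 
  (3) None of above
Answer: 3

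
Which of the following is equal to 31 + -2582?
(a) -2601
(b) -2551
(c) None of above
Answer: b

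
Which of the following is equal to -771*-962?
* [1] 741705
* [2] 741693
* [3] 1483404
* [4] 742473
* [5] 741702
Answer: 5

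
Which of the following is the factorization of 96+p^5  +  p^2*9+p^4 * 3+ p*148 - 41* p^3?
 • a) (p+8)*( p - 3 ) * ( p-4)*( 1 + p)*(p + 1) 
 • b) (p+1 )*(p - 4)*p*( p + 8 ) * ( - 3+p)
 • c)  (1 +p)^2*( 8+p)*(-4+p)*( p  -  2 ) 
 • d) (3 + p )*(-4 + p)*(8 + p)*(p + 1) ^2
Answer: a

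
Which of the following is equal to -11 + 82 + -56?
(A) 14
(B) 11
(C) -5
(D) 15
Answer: D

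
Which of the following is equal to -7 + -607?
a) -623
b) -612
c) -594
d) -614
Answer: d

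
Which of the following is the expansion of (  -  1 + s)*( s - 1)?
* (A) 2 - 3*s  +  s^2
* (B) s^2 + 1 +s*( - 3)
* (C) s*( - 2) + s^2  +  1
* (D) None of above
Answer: C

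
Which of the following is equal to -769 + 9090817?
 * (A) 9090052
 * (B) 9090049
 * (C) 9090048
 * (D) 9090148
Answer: C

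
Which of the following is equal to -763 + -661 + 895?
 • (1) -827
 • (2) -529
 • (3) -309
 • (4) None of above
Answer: 2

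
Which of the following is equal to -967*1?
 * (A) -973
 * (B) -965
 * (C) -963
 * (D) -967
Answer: D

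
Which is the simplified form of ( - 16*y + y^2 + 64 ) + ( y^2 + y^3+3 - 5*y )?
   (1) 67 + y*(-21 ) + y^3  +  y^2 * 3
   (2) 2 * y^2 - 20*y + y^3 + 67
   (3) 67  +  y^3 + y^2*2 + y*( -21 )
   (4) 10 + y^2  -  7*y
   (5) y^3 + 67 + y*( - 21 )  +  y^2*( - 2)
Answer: 3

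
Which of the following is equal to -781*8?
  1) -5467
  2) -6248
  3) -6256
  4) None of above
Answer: 2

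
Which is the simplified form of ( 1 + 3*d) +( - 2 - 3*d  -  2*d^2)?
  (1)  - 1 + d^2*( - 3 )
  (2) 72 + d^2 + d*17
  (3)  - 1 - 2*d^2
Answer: 3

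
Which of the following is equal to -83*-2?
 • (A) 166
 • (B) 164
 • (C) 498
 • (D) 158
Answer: A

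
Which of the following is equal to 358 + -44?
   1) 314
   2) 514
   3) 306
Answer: 1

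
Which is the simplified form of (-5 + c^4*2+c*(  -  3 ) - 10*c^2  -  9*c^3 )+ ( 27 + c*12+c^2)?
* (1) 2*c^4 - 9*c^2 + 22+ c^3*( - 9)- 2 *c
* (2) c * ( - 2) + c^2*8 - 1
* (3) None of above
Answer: 3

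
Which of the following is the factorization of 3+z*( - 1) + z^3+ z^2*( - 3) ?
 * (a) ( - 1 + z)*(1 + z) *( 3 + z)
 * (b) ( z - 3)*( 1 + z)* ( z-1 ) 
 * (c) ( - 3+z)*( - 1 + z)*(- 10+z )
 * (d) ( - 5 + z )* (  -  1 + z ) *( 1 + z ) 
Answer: b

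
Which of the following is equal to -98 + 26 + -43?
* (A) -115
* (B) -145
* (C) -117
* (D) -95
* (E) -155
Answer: A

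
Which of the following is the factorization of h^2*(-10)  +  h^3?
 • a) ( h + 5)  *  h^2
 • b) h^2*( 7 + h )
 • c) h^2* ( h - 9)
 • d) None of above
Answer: d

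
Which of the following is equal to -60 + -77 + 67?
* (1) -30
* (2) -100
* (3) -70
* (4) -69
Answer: 3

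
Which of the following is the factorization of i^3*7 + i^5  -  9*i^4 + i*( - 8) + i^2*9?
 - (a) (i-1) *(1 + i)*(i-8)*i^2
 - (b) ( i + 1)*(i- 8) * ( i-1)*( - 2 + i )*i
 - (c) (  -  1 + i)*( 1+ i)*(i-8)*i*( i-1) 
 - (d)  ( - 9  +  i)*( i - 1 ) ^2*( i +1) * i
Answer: c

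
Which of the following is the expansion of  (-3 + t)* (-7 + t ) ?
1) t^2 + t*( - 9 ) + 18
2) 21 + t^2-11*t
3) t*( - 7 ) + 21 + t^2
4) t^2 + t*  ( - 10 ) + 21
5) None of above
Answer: 4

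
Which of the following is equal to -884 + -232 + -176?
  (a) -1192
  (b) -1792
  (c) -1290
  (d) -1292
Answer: d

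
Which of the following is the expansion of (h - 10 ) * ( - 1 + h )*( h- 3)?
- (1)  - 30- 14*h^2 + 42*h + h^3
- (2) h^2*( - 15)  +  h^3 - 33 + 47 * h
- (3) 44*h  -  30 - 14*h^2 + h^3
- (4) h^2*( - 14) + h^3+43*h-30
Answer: 4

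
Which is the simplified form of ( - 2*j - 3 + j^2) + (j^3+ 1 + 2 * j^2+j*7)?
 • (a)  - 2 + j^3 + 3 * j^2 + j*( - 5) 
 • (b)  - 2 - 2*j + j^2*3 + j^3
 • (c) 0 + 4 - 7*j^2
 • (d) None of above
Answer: d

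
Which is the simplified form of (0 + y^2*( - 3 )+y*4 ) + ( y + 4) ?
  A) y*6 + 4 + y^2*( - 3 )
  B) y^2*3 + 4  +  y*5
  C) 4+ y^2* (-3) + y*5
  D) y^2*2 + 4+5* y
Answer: C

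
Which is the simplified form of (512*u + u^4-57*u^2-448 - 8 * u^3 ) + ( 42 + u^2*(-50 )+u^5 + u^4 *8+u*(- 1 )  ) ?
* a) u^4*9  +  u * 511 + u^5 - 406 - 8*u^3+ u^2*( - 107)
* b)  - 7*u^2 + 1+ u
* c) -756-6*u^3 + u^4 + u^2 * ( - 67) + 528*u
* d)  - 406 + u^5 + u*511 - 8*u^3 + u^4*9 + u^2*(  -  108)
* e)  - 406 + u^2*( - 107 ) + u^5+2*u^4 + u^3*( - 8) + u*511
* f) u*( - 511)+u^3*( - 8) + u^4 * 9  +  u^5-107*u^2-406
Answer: a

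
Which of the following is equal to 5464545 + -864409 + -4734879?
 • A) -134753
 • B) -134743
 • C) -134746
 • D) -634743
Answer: B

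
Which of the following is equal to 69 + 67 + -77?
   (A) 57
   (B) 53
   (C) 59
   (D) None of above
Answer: C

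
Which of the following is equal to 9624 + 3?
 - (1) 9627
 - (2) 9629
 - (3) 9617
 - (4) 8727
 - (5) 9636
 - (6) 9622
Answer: 1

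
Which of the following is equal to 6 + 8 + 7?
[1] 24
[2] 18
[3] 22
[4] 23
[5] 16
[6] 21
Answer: 6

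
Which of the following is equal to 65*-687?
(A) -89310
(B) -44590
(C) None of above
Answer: C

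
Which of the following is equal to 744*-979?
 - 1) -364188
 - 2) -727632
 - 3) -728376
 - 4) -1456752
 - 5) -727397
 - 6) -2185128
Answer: 3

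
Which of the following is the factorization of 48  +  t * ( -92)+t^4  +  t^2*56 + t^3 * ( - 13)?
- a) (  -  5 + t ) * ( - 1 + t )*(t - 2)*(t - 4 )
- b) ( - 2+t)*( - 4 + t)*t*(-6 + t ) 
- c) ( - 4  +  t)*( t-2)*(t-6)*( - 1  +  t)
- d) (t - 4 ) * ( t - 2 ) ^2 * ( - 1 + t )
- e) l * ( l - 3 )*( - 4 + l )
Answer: c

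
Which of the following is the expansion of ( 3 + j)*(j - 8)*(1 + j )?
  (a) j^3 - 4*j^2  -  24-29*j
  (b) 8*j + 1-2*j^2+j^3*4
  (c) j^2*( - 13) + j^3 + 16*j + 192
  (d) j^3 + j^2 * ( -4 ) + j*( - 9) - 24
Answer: a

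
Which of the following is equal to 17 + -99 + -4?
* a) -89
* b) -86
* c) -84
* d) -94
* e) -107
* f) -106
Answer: b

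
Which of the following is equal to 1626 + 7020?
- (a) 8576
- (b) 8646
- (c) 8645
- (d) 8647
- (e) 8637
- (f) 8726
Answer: b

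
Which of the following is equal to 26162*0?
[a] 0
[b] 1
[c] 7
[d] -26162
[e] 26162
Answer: a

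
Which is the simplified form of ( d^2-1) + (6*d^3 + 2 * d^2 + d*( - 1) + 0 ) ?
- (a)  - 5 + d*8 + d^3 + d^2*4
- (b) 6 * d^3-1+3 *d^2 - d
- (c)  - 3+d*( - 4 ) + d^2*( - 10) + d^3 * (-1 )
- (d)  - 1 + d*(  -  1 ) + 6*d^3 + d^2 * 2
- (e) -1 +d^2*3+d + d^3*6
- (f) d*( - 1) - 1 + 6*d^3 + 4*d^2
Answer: b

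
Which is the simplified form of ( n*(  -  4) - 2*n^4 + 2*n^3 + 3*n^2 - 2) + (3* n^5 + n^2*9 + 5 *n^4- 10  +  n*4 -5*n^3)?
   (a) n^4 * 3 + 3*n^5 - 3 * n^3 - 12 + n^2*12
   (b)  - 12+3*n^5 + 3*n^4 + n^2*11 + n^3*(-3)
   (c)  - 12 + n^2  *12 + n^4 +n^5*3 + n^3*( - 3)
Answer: a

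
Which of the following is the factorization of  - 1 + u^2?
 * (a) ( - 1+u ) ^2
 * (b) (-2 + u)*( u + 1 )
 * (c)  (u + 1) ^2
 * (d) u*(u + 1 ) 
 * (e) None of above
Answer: e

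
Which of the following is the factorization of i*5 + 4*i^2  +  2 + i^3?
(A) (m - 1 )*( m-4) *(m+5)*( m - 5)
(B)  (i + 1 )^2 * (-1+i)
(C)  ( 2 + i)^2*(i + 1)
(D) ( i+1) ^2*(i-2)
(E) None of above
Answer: E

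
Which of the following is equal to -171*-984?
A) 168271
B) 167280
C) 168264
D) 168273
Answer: C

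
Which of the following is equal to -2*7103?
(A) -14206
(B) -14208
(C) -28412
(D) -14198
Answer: A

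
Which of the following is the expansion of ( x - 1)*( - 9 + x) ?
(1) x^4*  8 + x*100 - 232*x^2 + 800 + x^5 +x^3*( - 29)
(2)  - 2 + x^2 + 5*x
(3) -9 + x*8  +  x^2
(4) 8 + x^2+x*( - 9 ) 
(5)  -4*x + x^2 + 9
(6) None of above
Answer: 6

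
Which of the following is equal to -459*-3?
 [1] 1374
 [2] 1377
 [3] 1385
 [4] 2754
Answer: 2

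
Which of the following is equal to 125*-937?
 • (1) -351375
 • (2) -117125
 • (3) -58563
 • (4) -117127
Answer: 2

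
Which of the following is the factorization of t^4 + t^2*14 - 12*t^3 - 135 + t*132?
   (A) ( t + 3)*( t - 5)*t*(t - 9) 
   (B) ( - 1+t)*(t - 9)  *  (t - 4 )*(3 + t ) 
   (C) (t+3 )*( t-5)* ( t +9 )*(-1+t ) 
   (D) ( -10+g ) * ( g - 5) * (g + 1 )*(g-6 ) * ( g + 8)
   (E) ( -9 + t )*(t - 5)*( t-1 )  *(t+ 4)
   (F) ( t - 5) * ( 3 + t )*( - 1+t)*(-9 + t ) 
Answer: F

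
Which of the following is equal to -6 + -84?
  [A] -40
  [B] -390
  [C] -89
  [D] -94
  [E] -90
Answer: E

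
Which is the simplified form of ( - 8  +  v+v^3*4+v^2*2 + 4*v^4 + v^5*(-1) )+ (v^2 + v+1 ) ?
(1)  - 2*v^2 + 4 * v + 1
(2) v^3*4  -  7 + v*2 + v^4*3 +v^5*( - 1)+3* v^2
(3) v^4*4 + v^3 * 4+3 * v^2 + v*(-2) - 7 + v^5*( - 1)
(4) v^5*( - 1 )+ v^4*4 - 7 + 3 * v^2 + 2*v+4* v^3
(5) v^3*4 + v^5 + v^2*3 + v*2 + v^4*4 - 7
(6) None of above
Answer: 4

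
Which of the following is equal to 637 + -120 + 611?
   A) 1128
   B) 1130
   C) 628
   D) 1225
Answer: A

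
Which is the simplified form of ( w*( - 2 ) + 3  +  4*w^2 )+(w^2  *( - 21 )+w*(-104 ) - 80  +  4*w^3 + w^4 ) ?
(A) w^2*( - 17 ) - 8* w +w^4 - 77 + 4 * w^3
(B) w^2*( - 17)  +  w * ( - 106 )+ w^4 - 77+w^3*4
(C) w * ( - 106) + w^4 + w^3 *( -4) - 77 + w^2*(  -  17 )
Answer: B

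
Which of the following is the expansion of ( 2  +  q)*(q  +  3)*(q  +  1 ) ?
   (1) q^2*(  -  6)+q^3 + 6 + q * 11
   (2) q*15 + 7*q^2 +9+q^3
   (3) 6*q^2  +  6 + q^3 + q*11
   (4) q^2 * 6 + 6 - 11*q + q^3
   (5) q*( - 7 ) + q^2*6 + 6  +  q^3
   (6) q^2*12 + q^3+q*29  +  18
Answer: 3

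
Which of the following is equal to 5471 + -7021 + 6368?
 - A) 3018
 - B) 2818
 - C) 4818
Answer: C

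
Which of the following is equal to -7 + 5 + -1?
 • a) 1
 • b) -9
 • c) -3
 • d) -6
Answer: c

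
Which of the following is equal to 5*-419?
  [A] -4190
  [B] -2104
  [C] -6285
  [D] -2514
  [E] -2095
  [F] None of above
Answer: E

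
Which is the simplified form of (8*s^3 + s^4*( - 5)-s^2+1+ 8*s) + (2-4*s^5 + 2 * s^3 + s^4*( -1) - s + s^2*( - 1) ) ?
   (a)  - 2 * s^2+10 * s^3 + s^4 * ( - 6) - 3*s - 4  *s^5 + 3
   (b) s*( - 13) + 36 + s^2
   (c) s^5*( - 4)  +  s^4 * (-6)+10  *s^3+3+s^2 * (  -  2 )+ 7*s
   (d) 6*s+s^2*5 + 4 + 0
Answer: c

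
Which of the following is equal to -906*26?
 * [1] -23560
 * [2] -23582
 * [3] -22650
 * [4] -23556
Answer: 4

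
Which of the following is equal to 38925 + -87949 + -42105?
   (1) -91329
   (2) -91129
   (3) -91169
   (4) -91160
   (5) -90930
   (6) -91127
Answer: 2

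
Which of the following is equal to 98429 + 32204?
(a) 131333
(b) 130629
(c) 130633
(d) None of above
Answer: c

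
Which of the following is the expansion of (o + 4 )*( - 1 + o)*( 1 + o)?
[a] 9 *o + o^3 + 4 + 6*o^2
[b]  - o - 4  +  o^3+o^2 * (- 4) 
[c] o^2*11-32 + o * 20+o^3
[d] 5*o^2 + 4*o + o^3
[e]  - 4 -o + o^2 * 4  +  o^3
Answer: e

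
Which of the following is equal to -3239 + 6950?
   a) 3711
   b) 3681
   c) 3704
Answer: a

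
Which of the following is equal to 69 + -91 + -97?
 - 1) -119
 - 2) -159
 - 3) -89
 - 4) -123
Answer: 1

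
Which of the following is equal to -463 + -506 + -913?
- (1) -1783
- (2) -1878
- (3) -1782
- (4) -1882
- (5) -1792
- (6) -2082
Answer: 4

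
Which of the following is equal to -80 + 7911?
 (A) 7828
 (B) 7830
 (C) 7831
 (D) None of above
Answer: C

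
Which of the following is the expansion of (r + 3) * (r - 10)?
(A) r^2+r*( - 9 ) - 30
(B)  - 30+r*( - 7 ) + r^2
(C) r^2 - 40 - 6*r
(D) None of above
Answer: B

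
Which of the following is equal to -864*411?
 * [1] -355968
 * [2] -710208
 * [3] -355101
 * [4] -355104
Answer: 4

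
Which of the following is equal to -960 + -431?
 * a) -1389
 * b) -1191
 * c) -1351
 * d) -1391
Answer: d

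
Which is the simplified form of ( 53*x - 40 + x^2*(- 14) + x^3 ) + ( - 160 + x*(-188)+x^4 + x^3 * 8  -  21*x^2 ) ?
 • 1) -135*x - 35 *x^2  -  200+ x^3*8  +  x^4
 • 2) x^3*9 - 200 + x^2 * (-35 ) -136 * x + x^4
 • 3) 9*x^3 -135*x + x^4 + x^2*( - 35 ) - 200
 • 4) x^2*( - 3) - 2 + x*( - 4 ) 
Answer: 3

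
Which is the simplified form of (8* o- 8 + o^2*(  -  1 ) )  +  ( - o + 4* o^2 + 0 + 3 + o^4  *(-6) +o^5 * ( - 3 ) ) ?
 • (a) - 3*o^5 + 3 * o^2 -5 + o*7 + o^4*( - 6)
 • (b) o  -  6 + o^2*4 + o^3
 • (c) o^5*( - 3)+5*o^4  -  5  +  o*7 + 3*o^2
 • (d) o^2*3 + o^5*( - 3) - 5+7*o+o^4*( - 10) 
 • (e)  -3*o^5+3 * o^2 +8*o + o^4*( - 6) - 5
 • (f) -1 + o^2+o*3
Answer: a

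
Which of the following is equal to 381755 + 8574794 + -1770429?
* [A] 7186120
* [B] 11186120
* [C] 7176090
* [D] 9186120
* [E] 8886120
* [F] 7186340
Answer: A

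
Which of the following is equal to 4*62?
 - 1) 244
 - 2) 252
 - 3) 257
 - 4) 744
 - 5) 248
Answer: 5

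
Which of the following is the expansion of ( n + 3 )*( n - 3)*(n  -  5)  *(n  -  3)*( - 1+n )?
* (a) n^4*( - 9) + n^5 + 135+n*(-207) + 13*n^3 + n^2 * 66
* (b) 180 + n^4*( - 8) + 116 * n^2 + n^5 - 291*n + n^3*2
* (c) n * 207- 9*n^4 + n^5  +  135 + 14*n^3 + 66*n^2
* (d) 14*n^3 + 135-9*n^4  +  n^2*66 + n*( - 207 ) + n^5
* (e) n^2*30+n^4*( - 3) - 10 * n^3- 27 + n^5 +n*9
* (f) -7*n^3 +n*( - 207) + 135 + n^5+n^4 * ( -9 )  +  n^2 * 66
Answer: d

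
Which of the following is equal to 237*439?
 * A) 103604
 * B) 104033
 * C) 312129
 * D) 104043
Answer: D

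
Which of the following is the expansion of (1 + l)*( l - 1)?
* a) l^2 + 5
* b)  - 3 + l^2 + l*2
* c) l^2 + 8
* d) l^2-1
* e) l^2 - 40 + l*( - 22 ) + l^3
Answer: d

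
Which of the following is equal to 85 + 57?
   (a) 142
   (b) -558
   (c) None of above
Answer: a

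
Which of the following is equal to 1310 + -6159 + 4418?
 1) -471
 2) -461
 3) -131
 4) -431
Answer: 4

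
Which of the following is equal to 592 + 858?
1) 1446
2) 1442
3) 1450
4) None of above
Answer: 3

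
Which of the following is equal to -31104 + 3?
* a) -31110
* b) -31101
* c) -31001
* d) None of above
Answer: b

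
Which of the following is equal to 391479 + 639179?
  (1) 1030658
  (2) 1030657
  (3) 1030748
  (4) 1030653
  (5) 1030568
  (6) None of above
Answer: 1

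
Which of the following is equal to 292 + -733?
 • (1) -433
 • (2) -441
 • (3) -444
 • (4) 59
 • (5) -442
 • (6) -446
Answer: 2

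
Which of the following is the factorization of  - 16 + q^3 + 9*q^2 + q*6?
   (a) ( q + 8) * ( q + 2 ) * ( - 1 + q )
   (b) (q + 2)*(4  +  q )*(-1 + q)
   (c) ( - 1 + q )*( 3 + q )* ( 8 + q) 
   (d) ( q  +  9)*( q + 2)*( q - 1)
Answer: a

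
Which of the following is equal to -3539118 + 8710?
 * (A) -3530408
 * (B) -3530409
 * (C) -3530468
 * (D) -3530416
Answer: A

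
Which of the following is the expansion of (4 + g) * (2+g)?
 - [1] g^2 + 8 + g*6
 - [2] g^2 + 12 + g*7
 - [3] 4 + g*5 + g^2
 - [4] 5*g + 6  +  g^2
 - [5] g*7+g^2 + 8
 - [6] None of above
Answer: 1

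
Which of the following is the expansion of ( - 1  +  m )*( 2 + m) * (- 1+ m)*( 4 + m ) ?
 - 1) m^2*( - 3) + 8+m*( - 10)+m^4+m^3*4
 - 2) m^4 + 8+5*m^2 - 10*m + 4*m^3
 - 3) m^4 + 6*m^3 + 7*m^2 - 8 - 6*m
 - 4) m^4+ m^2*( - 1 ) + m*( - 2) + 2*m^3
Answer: 1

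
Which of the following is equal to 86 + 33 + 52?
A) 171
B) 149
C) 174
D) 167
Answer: A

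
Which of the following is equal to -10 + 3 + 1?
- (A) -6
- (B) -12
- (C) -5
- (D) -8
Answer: A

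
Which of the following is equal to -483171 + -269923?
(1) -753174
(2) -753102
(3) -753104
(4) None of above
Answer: 4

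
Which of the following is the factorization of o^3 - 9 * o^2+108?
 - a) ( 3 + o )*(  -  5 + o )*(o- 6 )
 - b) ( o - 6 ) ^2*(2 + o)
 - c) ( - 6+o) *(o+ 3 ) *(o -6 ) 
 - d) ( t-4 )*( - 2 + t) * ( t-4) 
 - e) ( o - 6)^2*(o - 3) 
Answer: c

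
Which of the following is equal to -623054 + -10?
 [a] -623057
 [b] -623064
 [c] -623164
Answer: b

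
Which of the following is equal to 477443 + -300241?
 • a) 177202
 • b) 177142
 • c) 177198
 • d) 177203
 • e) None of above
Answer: a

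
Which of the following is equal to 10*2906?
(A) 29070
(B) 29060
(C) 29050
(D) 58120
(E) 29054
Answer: B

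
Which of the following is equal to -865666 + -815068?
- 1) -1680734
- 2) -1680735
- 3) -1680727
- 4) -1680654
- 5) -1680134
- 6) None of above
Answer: 1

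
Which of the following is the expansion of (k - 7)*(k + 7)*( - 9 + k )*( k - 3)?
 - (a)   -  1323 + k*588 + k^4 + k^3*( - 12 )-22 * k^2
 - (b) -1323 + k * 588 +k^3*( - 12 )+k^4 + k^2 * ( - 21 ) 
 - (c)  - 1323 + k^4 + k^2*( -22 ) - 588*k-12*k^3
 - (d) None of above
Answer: a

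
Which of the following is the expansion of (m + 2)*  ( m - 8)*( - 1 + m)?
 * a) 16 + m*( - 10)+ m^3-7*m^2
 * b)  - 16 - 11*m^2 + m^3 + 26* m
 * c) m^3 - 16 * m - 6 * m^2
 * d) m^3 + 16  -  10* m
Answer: a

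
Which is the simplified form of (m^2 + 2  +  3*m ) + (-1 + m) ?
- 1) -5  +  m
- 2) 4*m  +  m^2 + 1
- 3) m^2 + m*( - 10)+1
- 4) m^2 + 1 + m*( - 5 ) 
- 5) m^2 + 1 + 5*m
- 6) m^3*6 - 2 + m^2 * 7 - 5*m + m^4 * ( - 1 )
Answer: 2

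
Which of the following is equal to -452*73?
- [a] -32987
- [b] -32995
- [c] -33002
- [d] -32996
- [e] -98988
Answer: d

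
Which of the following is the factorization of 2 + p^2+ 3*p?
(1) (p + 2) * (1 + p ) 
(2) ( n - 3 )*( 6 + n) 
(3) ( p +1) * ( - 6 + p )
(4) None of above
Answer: 1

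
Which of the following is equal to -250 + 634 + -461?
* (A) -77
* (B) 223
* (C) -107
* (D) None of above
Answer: A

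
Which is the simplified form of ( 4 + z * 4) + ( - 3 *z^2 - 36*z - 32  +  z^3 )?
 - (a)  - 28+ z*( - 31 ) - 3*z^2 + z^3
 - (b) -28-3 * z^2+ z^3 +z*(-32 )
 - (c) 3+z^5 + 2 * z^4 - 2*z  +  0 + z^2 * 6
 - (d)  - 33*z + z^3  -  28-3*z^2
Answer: b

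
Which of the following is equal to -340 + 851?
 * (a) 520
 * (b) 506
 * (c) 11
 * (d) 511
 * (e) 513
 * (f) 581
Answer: d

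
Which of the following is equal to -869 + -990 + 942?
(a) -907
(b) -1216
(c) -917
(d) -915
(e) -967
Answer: c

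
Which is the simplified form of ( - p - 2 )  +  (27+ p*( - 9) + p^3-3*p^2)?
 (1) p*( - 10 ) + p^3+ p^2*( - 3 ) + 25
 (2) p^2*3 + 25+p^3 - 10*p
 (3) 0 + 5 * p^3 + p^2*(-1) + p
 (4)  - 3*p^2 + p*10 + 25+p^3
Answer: 1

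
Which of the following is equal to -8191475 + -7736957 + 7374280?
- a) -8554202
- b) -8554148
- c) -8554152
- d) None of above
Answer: c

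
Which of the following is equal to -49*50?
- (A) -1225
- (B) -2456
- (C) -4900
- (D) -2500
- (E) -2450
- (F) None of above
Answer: E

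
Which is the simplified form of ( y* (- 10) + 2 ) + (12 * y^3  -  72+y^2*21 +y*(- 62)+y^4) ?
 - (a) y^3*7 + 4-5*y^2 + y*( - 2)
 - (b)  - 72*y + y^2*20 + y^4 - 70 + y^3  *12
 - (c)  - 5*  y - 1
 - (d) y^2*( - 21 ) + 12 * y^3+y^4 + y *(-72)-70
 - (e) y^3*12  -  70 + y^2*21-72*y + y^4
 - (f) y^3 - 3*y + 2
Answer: e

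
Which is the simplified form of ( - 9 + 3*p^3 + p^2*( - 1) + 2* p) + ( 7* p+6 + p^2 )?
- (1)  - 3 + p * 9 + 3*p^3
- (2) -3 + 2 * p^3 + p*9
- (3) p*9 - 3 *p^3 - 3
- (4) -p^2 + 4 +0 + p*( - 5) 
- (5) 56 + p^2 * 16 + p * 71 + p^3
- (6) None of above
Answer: 1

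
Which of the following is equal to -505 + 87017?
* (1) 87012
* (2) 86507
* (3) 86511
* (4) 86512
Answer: 4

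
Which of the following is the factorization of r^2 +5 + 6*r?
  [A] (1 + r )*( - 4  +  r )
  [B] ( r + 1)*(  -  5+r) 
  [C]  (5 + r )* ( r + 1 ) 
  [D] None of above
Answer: C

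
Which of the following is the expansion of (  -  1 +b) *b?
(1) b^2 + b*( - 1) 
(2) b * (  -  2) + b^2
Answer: 1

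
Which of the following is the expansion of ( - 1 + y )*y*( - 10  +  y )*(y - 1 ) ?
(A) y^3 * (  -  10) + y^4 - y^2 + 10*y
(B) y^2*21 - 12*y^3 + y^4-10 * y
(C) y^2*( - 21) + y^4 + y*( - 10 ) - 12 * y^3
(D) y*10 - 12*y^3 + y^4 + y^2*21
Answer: B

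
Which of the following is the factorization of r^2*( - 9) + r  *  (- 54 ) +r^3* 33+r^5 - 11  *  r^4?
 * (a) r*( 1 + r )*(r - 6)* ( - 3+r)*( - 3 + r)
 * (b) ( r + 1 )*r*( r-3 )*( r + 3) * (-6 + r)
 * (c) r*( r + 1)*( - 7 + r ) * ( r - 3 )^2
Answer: a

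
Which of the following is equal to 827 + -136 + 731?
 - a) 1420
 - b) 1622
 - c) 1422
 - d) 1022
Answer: c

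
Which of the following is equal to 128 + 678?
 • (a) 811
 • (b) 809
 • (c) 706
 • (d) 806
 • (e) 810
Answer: d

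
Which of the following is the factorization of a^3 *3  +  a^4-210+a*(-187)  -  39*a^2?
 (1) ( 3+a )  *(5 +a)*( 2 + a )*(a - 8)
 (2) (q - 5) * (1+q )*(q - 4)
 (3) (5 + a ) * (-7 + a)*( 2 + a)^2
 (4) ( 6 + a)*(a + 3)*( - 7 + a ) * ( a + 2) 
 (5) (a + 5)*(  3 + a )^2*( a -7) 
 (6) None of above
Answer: 6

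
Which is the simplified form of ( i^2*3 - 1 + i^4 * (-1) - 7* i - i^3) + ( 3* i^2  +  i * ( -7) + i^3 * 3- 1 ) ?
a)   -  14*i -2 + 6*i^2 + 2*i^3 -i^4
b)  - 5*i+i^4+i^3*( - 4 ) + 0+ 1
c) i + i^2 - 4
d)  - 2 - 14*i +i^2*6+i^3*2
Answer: a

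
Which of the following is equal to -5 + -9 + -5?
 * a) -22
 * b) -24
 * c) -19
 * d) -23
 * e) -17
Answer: c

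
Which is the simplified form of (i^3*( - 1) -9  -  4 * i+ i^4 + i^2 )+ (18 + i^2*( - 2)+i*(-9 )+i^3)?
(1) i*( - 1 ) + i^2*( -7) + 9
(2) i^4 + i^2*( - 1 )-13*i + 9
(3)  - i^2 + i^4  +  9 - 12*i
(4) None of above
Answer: 2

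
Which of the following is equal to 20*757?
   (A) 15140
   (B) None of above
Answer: A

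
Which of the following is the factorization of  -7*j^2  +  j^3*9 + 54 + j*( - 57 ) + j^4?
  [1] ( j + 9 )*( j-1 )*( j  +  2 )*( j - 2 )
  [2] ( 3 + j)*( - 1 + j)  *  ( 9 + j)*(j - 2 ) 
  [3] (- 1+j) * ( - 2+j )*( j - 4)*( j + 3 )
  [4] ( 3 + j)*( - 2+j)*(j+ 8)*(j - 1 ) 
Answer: 2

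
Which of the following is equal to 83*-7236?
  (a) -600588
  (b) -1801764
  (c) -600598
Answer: a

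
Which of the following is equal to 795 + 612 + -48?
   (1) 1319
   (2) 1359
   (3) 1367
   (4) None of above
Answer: 2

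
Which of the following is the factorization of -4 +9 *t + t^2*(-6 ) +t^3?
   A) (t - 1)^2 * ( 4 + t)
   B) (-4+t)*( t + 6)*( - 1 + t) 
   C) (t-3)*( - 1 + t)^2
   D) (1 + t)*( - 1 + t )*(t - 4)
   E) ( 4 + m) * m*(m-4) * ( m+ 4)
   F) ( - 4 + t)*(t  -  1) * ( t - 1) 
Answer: F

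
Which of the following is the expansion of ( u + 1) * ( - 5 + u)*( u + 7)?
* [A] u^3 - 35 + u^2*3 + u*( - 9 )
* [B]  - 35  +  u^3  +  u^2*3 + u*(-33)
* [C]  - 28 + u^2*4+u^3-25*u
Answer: B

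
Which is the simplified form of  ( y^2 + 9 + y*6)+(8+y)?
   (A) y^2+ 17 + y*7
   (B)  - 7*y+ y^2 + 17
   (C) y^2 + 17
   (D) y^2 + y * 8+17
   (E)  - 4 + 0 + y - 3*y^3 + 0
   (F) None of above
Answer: A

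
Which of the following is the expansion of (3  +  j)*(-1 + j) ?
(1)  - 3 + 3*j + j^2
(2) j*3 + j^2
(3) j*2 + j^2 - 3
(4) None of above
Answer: 3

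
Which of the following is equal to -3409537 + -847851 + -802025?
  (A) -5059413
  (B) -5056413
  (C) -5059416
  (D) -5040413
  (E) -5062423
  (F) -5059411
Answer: A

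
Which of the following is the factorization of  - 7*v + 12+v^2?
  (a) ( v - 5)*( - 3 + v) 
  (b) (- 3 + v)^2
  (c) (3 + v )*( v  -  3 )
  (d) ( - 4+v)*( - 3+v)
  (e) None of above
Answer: d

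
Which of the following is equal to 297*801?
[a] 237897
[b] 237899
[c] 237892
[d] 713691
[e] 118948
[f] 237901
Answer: a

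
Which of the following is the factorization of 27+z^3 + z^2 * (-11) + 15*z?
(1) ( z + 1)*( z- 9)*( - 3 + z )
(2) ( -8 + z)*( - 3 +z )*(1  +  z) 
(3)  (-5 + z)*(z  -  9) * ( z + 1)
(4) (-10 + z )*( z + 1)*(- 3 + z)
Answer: 1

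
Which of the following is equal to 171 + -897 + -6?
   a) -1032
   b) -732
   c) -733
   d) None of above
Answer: b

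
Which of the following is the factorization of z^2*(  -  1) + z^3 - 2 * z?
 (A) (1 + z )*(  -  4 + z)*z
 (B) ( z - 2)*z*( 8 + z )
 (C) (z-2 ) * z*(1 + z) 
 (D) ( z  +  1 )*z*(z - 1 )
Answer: C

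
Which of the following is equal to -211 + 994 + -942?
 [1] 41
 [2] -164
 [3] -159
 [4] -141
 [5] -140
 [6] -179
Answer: 3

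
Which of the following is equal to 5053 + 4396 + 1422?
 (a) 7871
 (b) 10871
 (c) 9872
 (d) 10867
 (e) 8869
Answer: b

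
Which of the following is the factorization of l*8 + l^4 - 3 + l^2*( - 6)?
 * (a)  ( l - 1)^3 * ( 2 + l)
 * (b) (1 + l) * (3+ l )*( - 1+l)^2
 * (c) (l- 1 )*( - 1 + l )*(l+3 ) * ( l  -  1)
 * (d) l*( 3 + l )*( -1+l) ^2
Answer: c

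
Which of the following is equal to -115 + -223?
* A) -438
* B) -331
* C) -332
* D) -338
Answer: D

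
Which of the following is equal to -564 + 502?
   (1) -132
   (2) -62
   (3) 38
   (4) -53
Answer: 2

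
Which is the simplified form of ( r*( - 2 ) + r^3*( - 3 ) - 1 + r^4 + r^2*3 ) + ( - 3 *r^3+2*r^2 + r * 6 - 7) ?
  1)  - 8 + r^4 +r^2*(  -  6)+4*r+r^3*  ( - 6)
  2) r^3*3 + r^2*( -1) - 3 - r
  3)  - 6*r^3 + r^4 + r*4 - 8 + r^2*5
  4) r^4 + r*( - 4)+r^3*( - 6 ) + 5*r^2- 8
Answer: 3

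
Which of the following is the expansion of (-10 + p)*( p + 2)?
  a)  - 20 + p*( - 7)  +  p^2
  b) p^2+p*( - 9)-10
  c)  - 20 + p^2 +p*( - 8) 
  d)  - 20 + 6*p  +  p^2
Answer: c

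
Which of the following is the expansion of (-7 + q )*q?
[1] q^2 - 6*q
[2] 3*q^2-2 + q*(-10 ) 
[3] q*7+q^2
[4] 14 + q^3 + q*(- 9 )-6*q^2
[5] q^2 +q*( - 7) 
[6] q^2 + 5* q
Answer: 5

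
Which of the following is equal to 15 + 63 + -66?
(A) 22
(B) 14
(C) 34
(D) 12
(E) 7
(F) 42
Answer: D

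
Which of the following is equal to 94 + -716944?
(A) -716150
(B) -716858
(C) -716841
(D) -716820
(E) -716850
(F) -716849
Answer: E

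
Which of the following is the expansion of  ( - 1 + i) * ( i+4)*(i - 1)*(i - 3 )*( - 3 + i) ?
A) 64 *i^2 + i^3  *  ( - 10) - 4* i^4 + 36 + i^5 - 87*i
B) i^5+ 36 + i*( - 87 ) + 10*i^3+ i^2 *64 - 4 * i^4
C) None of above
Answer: A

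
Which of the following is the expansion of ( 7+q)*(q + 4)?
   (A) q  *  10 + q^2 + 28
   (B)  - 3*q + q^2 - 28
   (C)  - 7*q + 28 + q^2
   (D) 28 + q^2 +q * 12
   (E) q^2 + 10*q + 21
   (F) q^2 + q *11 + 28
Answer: F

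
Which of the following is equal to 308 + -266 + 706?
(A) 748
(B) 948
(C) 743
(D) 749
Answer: A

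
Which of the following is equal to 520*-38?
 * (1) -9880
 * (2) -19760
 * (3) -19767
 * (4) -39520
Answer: 2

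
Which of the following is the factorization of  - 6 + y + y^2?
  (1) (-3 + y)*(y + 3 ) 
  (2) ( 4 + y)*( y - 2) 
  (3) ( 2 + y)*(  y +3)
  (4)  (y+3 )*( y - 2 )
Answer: 4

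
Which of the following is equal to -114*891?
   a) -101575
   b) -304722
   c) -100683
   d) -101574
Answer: d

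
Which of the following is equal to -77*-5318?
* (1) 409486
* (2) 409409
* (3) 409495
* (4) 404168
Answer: 1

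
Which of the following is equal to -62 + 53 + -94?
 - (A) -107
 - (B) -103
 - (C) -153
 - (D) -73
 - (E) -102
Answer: B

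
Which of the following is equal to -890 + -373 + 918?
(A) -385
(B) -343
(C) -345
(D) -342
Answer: C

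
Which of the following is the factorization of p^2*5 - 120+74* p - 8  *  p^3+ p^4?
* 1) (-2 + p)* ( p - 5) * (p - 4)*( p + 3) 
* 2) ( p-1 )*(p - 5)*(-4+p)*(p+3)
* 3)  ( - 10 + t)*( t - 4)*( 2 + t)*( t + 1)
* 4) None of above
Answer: 1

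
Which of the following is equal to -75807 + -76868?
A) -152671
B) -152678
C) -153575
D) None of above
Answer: D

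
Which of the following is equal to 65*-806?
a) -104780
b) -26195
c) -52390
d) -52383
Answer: c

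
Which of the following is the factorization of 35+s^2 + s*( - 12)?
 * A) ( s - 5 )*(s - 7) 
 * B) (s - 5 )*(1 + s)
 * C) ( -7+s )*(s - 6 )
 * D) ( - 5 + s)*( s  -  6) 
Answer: A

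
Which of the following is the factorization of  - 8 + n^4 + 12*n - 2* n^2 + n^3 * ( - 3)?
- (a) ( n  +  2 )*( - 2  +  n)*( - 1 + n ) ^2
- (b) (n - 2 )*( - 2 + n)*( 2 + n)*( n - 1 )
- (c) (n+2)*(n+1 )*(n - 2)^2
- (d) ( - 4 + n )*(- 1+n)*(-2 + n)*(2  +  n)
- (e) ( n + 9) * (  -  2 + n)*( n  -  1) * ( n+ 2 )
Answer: b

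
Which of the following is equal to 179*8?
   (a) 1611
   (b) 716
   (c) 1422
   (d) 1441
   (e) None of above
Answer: e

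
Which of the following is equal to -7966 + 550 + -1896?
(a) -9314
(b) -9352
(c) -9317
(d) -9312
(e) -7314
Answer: d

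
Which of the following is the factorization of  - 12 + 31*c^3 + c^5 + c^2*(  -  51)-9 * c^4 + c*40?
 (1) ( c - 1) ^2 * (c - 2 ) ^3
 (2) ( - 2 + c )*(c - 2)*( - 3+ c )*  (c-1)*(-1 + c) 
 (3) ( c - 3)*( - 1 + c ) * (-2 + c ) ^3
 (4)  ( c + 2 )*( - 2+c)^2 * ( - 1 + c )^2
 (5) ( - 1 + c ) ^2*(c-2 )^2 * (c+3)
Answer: 2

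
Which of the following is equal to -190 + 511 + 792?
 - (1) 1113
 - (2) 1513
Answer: 1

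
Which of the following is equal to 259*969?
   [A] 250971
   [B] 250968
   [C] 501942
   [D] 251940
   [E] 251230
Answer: A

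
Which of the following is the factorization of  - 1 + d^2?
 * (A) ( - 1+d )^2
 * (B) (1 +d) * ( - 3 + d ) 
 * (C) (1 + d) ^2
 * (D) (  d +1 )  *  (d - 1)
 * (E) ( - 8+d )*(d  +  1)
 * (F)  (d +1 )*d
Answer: D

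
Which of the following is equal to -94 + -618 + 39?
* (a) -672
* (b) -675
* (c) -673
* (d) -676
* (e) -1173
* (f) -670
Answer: c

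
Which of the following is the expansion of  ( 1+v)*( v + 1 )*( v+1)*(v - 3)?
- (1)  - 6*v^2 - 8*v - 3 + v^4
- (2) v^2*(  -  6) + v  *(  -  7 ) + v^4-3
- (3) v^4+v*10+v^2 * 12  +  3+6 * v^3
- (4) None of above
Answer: 1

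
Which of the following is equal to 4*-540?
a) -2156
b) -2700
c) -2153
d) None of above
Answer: d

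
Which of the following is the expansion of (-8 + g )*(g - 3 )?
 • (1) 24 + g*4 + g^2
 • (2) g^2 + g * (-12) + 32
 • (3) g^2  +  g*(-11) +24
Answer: 3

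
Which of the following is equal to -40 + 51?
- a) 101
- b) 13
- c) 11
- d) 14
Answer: c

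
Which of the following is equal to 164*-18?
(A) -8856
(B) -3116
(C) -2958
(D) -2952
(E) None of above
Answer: D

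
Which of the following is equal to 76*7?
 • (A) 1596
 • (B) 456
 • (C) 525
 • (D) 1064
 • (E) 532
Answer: E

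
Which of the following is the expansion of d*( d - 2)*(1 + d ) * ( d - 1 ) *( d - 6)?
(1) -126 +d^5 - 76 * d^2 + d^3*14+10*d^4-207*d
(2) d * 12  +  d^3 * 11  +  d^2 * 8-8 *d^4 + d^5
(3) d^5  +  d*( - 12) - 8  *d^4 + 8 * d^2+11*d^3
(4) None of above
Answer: 3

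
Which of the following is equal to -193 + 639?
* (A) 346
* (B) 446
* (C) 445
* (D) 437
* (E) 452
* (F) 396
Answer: B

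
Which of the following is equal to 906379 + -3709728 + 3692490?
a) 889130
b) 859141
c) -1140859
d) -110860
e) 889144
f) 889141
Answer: f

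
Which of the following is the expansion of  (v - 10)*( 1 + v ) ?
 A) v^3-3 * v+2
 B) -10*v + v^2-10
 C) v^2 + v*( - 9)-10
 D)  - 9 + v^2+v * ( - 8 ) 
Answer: C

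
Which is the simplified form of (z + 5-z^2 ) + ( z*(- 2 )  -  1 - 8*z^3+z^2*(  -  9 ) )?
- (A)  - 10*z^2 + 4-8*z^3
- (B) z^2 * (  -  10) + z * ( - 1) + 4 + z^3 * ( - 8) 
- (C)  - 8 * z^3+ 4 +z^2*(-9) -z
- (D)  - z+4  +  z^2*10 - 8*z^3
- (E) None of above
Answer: B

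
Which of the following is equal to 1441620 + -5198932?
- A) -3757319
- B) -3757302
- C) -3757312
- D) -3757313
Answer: C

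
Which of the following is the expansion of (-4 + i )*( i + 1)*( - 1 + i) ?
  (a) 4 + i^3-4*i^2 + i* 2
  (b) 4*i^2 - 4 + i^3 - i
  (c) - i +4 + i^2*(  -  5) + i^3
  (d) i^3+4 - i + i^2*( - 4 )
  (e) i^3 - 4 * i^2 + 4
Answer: d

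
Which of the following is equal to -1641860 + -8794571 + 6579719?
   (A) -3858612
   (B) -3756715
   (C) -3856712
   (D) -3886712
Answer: C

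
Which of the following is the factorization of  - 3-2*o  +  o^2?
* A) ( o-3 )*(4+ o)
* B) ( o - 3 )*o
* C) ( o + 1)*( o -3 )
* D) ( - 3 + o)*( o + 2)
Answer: C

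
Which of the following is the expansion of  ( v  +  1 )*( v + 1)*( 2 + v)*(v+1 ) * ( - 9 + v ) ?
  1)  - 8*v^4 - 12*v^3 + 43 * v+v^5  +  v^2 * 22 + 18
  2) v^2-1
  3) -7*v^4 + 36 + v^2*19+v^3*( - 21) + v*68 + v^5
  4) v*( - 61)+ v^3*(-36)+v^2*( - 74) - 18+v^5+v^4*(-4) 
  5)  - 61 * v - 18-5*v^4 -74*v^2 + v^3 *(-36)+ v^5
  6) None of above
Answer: 4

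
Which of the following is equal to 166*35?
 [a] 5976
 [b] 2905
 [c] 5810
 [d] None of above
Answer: c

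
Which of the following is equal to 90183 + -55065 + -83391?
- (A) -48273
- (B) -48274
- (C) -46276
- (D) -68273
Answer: A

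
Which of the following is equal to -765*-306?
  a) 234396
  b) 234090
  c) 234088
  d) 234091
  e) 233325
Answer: b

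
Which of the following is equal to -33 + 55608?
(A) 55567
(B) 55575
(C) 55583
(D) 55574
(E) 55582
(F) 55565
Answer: B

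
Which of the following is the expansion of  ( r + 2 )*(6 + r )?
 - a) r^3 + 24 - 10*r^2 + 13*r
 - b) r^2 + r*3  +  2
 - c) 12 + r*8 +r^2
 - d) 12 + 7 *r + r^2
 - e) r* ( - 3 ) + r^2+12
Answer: c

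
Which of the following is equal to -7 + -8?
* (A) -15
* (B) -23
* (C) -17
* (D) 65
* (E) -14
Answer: A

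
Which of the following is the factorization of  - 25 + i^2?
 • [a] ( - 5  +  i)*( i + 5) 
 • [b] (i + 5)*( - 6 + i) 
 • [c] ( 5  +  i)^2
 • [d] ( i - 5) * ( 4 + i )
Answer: a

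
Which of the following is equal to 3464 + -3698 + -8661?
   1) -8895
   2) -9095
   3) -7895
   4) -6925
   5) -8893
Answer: 1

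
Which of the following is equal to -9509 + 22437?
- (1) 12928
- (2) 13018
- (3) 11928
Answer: 1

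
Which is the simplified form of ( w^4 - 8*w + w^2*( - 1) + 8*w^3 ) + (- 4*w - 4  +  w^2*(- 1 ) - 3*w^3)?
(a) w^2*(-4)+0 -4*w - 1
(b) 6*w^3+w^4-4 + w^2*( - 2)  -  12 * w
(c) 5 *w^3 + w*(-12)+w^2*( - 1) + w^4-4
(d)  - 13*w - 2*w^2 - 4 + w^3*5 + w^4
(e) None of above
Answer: e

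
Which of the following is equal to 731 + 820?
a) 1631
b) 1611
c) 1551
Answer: c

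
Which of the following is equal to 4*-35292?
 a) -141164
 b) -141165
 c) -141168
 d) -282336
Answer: c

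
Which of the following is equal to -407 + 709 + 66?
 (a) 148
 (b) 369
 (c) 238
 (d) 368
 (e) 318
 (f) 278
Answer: d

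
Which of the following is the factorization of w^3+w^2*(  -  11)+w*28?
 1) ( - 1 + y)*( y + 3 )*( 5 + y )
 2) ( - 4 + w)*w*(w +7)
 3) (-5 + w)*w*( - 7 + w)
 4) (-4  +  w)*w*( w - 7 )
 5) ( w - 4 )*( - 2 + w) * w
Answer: 4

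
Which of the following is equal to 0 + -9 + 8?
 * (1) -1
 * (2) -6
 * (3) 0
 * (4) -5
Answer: 1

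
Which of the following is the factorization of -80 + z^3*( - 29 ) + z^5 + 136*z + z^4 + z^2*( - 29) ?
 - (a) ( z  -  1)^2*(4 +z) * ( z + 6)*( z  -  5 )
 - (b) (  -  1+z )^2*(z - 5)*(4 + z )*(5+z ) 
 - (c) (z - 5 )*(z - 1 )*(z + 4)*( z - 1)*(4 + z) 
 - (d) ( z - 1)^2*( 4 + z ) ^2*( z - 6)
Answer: c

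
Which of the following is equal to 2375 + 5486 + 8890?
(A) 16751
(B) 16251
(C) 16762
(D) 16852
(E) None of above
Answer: A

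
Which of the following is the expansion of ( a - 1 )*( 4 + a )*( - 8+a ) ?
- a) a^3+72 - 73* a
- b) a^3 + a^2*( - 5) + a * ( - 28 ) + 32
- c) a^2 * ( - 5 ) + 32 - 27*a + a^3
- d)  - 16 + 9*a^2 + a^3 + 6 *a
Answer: b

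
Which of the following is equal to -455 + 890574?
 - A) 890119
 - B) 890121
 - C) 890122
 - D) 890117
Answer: A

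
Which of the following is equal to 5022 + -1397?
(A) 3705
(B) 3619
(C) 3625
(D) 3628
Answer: C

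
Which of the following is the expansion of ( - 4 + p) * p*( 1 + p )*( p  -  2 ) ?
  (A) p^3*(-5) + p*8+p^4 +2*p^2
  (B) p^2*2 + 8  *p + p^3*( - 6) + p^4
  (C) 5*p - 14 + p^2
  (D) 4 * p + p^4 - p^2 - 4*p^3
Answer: A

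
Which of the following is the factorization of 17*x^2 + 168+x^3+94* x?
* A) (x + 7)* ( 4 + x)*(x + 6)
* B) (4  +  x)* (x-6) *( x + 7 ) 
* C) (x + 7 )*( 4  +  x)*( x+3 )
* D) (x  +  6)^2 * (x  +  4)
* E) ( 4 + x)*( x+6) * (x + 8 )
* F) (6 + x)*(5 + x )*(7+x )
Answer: A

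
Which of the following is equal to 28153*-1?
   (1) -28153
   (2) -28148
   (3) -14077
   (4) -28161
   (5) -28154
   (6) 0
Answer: 1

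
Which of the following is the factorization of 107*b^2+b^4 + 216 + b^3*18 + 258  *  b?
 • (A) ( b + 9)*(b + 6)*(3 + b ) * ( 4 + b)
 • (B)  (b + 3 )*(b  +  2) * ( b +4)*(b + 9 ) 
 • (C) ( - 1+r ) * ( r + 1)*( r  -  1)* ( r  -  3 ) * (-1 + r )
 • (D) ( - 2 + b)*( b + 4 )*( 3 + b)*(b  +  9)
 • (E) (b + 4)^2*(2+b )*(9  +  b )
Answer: B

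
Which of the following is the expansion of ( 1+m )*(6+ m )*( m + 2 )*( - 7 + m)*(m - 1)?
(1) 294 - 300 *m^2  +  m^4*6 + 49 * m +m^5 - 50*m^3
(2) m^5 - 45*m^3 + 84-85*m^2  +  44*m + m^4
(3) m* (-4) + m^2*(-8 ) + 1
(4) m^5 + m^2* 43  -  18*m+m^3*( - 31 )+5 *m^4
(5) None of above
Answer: 2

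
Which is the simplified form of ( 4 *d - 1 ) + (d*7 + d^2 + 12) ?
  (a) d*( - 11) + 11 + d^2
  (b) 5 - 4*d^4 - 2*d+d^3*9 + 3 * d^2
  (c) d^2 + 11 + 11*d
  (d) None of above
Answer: c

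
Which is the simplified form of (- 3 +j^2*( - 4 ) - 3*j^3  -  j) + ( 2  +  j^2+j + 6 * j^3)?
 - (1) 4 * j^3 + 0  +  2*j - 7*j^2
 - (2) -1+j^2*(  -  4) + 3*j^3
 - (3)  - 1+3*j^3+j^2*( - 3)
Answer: 3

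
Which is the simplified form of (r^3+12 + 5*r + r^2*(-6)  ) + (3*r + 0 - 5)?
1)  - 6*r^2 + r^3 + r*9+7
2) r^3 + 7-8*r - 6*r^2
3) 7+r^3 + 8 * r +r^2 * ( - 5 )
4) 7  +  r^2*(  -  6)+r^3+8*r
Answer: 4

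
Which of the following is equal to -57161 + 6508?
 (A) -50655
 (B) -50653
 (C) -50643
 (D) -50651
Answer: B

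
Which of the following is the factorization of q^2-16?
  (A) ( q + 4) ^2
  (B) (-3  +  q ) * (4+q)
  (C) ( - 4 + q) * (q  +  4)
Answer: C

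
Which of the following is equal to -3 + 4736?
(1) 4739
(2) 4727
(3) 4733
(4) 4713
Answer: 3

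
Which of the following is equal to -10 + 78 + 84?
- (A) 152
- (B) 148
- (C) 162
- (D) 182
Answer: A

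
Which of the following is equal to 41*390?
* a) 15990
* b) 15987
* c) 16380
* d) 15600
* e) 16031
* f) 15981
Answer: a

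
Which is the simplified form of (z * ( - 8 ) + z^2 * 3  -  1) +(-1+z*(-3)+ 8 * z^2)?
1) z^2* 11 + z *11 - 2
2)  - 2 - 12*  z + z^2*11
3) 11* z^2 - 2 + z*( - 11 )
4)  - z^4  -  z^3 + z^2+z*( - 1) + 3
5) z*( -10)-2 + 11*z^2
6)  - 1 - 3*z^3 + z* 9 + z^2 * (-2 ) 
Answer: 3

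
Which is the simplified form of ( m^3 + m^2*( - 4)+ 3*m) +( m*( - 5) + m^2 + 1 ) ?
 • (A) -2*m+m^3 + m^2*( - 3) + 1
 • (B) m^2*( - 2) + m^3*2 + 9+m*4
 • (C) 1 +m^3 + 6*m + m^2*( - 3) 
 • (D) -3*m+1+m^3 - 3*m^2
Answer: A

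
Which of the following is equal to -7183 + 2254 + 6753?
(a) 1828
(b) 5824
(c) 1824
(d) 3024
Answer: c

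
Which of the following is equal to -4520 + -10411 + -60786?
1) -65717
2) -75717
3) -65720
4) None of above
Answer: 2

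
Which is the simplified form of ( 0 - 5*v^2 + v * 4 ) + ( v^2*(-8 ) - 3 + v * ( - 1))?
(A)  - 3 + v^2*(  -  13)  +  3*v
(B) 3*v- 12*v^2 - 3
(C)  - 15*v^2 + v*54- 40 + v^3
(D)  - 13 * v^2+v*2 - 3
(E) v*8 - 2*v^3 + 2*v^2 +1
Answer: A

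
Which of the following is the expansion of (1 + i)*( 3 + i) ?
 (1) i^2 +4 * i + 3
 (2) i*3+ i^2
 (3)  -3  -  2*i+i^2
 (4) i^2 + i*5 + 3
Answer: 1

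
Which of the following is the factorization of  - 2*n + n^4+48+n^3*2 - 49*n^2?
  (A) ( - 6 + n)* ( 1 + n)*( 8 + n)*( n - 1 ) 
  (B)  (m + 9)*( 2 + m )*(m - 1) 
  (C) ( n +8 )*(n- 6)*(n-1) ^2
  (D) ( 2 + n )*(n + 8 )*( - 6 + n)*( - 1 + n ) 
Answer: A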